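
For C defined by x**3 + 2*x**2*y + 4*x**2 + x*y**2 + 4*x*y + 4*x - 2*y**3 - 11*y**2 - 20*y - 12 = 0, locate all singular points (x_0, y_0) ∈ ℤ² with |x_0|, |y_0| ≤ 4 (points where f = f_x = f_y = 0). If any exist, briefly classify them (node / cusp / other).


Singular points: {(0, -2)}; classification: cusp.

Compute partial derivatives:
  f_x = 3*x**2 + 4*x*y + 8*x + y**2 + 4*y + 4.
  f_y = 2*x**2 + 2*x*y + 4*x - 6*y**2 - 22*y - 20.
Scan x_0 ∈ {−4, ..., 4}. For each x_0, f_y(x_0, y) is a polynomial in y; find its integer roots y ∈ {−4, ..., 4}, then test f_x and f at those candidates.
  x = -4: f_y(-4, y) = -6*y**2 - 30*y - 4; no integer root y with |y| ≤ 4.
  x = -3: f_y(-3, y) = -6*y**2 - 28*y - 14; no integer root y with |y| ≤ 4.
  x = -2: f_y(-2, y) = -6*y**2 - 26*y - 20; vanishes at y ∈ {-1}. (-2, -1): f_x = 5 ≠ 0.
  x = -1: f_y(-1, y) = -6*y**2 - 24*y - 22; no integer root y with |y| ≤ 4.
  x = 0: f_y(0, y) = -6*y**2 - 22*y - 20; vanishes at y ∈ {-2}. (0, -2): f_x = 0, f = 0 — SINGULAR.
  x = 1: f_y(1, y) = -6*y**2 - 20*y - 14; vanishes at y ∈ {-1}. (1, -1): f_x = 8 ≠ 0.
  x = 2: f_y(2, y) = -6*y**2 - 18*y - 4; no integer root y with |y| ≤ 4.
  x = 3: f_y(3, y) = -6*y**2 - 16*y + 10; no integer root y with |y| ≤ 4.
  x = 4: f_y(4, y) = -6*y**2 - 14*y + 28; no integer root y with |y| ≤ 4.
Only singular point on the grid: (0, -2).
Classify: substitute x = 0 + u, y = -2 + v and expand: f = u**3 + 2*u**2*v + u*v**2 - 2*v**3 + v**2.
No constant or linear terms (consistent with a singular point). Quadratic part: v**2. Cubic part: u**3 + 2*u**2*v + u*v**2 - 2*v**3.
The quadratic part v**2 is a perfect square, so there is a single (double) tangent line v = 0, i.e. y = -2. Restricting the cubic part to that line (v = 0) leaves u**3 ≠ 0, so f is not divisible by v and the branch is v² ≈ -u**3 to lowest order — this is a cusp.
Classification: cusp.


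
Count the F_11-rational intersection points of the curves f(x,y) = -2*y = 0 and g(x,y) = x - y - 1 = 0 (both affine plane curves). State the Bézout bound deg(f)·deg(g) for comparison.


Common zeros: {(1, 0)}; count = 1; Bézout bound = 1.

deg(f) = 1, deg(g) = 1, so Bézout bound = 1.
Scan x ∈ F_11. For each x, list the y ∈ F_11 with f(x, y) ≡ 0 and those with g(x, y) ≡ 0 (mod 11); the common zeros in that column are the intersection.
  x = 0: f ≡ 0 at y ∈ {0}; g ≡ 0 at y ∈ {10}; common: ∅.
  x = 1: f ≡ 0 at y ∈ {0}; g ≡ 0 at y ∈ {0}; common: {0}.
  x = 2: f ≡ 0 at y ∈ {0}; g ≡ 0 at y ∈ {1}; common: ∅.
  x = 3: f ≡ 0 at y ∈ {0}; g ≡ 0 at y ∈ {2}; common: ∅.
  x = 4: f ≡ 0 at y ∈ {0}; g ≡ 0 at y ∈ {3}; common: ∅.
  x = 5: f ≡ 0 at y ∈ {0}; g ≡ 0 at y ∈ {4}; common: ∅.
  x = 6: f ≡ 0 at y ∈ {0}; g ≡ 0 at y ∈ {5}; common: ∅.
  x = 7: f ≡ 0 at y ∈ {0}; g ≡ 0 at y ∈ {6}; common: ∅.
  x = 8: f ≡ 0 at y ∈ {0}; g ≡ 0 at y ∈ {7}; common: ∅.
  x = 9: f ≡ 0 at y ∈ {0}; g ≡ 0 at y ∈ {8}; common: ∅.
  x = 10: f ≡ 0 at y ∈ {0}; g ≡ 0 at y ∈ {9}; common: ∅.
Collecting: common zeros = {(1, 0)}, so the count is 1.
Comparison with the Bézout bound: 1 ≤ 1 = deg(f)·deg(g), as expected for curves with no common component (the bound is attained).


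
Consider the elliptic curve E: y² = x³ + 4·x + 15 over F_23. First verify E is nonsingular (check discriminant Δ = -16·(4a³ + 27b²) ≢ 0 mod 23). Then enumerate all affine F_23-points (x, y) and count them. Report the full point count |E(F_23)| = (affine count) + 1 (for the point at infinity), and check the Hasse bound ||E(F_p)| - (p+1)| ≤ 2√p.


Affine points = {(2, 10), (2, 13), (3, 10), (3, 13), (4, 7), (4, 16), (6, 5), (6, 18), (7, 8), (7, 15), (14, 3), (14, 20), (15, 0), (16, 9), (16, 14), (18, 10), (18, 13), (19, 2), (19, 21)}; affine count = 19; |E(F_23)| = 20.

Discriminant check: Δ ∝ 4a³ + 27b² = 4·4³ + 27·15² = 4·64 + 27·225 ≡ 6 (mod 23). Nonzero ⇒ E is nonsingular.
For each x ∈ F_23, compute rhs = x³ + 4·x + 15 mod 23, then count y ∈ F_23 with y² ≡ rhs.
  x = 0: rhs = 15, matching y values: none (0 points).
  x = 1: rhs = 20, matching y values: none (0 points).
  x = 2: rhs = 8, matching y values: 10, 13 (2 points).
  x = 3: rhs = 8, matching y values: 10, 13 (2 points).
  x = 4: rhs = 3, matching y values: 7, 16 (2 points).
  x = 5: rhs = 22, matching y values: none (0 points).
  x = 6: rhs = 2, matching y values: 5, 18 (2 points).
  x = 7: rhs = 18, matching y values: 8, 15 (2 points).
  x = 8: rhs = 7, matching y values: none (0 points).
  x = 9: rhs = 21, matching y values: none (0 points).
  x = 10: rhs = 20, matching y values: none (0 points).
  x = 11: rhs = 10, matching y values: none (0 points).
  x = 12: rhs = 20, matching y values: none (0 points).
  x = 13: rhs = 10, matching y values: none (0 points).
  x = 14: rhs = 9, matching y values: 3, 20 (2 points).
  x = 15: rhs = 0, matching y values: 0 (1 points).
  x = 16: rhs = 12, matching y values: 9, 14 (2 points).
  x = 17: rhs = 5, matching y values: none (0 points).
  x = 18: rhs = 8, matching y values: 10, 13 (2 points).
  x = 19: rhs = 4, matching y values: 2, 21 (2 points).
  x = 20: rhs = 22, matching y values: none (0 points).
  x = 21: rhs = 22, matching y values: none (0 points).
  x = 22: rhs = 10, matching y values: none (0 points).
Total affine count: 19.
Full point count |E(F_23)| = 19 + 1 = 20.
Hasse bound: |20 − (23+1)| = |-4| = 4 ≤ 2√23 ≈ 9.5917 ✓.


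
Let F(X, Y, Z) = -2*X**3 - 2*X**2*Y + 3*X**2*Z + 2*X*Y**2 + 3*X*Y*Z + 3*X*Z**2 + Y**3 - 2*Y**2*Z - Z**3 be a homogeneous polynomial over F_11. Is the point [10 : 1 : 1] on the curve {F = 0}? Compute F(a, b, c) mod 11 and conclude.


F(10,1,1) ≡ 4 (mod 11); P is NOT on the curve.

Evaluate F(10, 1, 1) term-by-term (mod 11).
  -2*X**3 ↦ -2·1000·1·1 = -2000
  -2*X**2*Y ↦ -2·100·1·1 = -200
  3*X**2*Z ↦ 3·100·1·1 = 300
  2*X*Y**2 ↦ 2·10·1·1 = 20
  3*X*Y*Z ↦ 3·10·1·1 = 30
  3*X*Z**2 ↦ 3·10·1·1 = 30
  Y**3 ↦ 1·1·1·1 = 1
  -2*Y**2*Z ↦ -2·1·1·1 = -2
  -Z**3 ↦ -1·1·1·1 = -1
Sum: F(10, 1, 1) = (-2000) + (-200) + (300) + (20) + (30) + (30) + (1) + (-2) + (-1) = -1822.
Reducing mod 11: -1822 ≡ 4 (mod 11).
Since F(a, b, c) ≡ 4 ≠ 0 (mod 11), P does NOT lie on the curve.


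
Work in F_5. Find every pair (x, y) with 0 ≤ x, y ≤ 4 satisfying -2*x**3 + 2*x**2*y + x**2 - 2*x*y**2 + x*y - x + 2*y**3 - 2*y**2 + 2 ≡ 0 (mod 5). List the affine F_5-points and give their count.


Affine F_5-points: {(0, 2), (1, 0), (2, 2), (2, 4), (3, 2)}; count = 5.

For each of the 25 pairs (x, y) ∈ F_5², evaluate f(x, y) mod 5. Record the zeros.
  x = 0: [0↦2, 1↦2, 2↦0, 3↦3, 4↦3]  zeros at y ∈ {2}
  x = 1: [0↦0, 1↦1, 2↦1, 3↦2, 4↦1]  zeros at y ∈ {0}
  x = 2: [0↦3, 1↦4, 2↦0, 3↦3, 4↦0]  zeros at y ∈ {2, 4}
  x = 3: [0↦4, 1↦4, 2↦0, 3↦4, 4↦3]  zeros at y ∈ {2}
  x = 4: [0↦1, 1↦4, 2↦4, 3↦3, 4↦3]  zeros at y ∈ ∅
Collecting zeros: affine points = {(0, 2), (1, 0), (2, 2), (2, 4), (3, 2)}.
Total count |C(F_5)_aff| = 5.


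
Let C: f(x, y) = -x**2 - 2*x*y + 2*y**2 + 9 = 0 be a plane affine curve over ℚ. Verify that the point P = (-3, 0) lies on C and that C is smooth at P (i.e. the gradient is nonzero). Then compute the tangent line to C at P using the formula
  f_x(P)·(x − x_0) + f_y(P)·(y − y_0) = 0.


Tangent line at P: 6*x + 6*y + 18 = 0.

Step 1: f(-3, 0) = 0, so P lies on C.
Step 2: partial derivatives
  f_x(x, y) = -2*x - 2*y, f_y(x, y) = -2*x + 4*y.
  f_x(P) = 6, f_y(P) = 6 (gradient nonzero, so P is smooth).
Step 3: tangent line at P: 6·(x − -3) + 6·(y − 0) = 0.
Expanding: 6*x + 6*y + 18 = 0.


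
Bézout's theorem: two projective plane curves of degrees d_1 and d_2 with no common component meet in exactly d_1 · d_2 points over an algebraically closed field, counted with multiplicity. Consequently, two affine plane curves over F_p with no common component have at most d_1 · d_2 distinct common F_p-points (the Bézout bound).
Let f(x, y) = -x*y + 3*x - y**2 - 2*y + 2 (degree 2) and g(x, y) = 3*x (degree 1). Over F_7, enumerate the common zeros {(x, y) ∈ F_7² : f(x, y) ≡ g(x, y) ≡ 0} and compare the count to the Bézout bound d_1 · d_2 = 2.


Common zeros: ∅; count = 0; Bézout bound = 2.

deg(f) = 2, deg(g) = 1, so Bézout bound = 2.
Scan x ∈ F_7. For each x, list the y ∈ F_7 with f(x, y) ≡ 0 and those with g(x, y) ≡ 0 (mod 7); the common zeros in that column are the intersection.
  x = 0: f ≡ 0 at y ∈ ∅; g ≡ 0 at y ∈ {0, 1, 2, 3, 4, 5, 6}; common: ∅.
  x = 1: f ≡ 0 at y ∈ {5, 6}; g ≡ 0 at y ∈ ∅; common: ∅.
  x = 2: f ≡ 0 at y ∈ ∅; g ≡ 0 at y ∈ ∅; common: ∅.
  x = 3: f ≡ 0 at y ∈ ∅; g ≡ 0 at y ∈ ∅; common: ∅.
  x = 4: f ≡ 0 at y ∈ {0, 1}; g ≡ 0 at y ∈ ∅; common: ∅.
  x = 5: f ≡ 0 at y ∈ ∅; g ≡ 0 at y ∈ ∅; common: ∅.
  x = 6: f ≡ 0 at y ∈ {2, 4}; g ≡ 0 at y ∈ ∅; common: ∅.
Collecting: common zeros = ∅, so the count is 0.
Comparison with the Bézout bound: 0 ≤ 2 = deg(f)·deg(g), as expected for curves with no common component (the affine F_7-count falls short of the bound because intersections may lie at infinity, over extension fields, or carry multiplicity).


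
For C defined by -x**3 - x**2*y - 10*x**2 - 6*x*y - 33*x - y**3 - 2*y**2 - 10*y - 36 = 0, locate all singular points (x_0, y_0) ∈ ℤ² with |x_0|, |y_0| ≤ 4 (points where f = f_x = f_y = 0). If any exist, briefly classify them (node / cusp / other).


Singular points: {(-3, -1)}; classification: cusp.

Compute partial derivatives:
  f_x = -3*x**2 - 2*x*y - 20*x - 6*y - 33.
  f_y = -x**2 - 6*x - 3*y**2 - 4*y - 10.
Scan x_0 ∈ {−4, ..., 4}. For each x_0, f_y(x_0, y) is a polynomial in y; find its integer roots y ∈ {−4, ..., 4}, then test f_x and f at those candidates.
  x = -4: f_y(-4, y) = -3*y**2 - 4*y - 2; no integer root y with |y| ≤ 4.
  x = -3: f_y(-3, y) = -3*y**2 - 4*y - 1; vanishes at y ∈ {-1}. (-3, -1): f_x = 0, f = 0 — SINGULAR.
  x = -2: f_y(-2, y) = -3*y**2 - 4*y - 2; no integer root y with |y| ≤ 4.
  x = -1: f_y(-1, y) = -3*y**2 - 4*y - 5; no integer root y with |y| ≤ 4.
  x = 0: f_y(0, y) = -3*y**2 - 4*y - 10; no integer root y with |y| ≤ 4.
  x = 1: f_y(1, y) = -3*y**2 - 4*y - 17; no integer root y with |y| ≤ 4.
  x = 2: f_y(2, y) = -3*y**2 - 4*y - 26; no integer root y with |y| ≤ 4.
  x = 3: f_y(3, y) = -3*y**2 - 4*y - 37; no integer root y with |y| ≤ 4.
  x = 4: f_y(4, y) = -3*y**2 - 4*y - 50; no integer root y with |y| ≤ 4.
Only singular point on the grid: (-3, -1).
Classify: substitute x = -3 + u, y = -1 + v and expand: f = -u**3 - u**2*v - v**3 + v**2.
No constant or linear terms (consistent with a singular point). Quadratic part: v**2. Cubic part: -u**3 - u**2*v - v**3.
The quadratic part v**2 is a perfect square, so there is a single (double) tangent line v = 0, i.e. y = -1. Restricting the cubic part to that line (v = 0) leaves -u**3 ≠ 0, so f is not divisible by v and the branch is v² ≈ u**3 to lowest order — this is a cusp.
Classification: cusp.


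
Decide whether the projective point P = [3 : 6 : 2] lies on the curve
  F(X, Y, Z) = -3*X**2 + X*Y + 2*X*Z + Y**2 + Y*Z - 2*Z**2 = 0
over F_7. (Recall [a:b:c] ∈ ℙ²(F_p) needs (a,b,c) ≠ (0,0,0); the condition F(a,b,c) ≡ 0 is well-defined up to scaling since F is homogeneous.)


F(3,6,2) ≡ 1 (mod 7); P is NOT on the curve.

Evaluate F(3, 6, 2) term-by-term (mod 7).
  -3*X**2 ↦ -3·9·1·1 = -27
  X*Y ↦ 1·3·6·1 = 18
  2*X*Z ↦ 2·3·1·2 = 12
  Y**2 ↦ 1·1·36·1 = 36
  Y*Z ↦ 1·1·6·2 = 12
  -2*Z**2 ↦ -2·1·1·4 = -8
Sum: F(3, 6, 2) = (-27) + (18) + (12) + (36) + (12) + (-8) = 43.
Reducing mod 7: 43 ≡ 1 (mod 7).
Since F(a, b, c) ≡ 1 ≠ 0 (mod 7), P does NOT lie on the curve.


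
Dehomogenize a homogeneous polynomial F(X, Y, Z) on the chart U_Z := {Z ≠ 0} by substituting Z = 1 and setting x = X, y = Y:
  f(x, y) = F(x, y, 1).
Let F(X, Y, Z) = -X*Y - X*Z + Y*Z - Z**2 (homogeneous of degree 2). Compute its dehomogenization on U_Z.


f(x, y) = -x*y - x + y - 1

On U_Z we set Z = 1. Each monomial c·X^i·Y^j·Z^k in F becomes c·x^i·y^j·1^k = c·x^i·y^j.
Substituting Z = 1: F(X, Y, 1) = -x*y - x + y - 1.
Note: deg(f) ≤ deg(F) = 2; strict inequality happens when F is divisible by Z (lost terms).


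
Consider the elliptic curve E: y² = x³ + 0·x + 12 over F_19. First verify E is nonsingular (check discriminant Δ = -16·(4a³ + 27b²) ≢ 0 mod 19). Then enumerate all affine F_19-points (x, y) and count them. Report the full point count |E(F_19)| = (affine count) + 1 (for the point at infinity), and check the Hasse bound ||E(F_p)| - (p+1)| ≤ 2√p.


Affine points = {(2, 1), (2, 18), (3, 1), (3, 18), (4, 0), (5, 2), (5, 17), (6, 0), (8, 7), (8, 12), (9, 0), (10, 9), (10, 10), (12, 7), (12, 12), (13, 9), (13, 10), (14, 1), (14, 18), (15, 9), (15, 10), (16, 2), (16, 17), (17, 2), (17, 17), (18, 7), (18, 12)}; affine count = 27; |E(F_19)| = 28.

Discriminant check: Δ ∝ 4a³ + 27b² = 4·0³ + 27·12² = 4·0 + 27·144 ≡ 12 (mod 19). Nonzero ⇒ E is nonsingular.
For each x ∈ F_19, compute rhs = x³ + 0·x + 12 mod 19, then count y ∈ F_19 with y² ≡ rhs.
  x = 0: rhs = 12, matching y values: none (0 points).
  x = 1: rhs = 13, matching y values: none (0 points).
  x = 2: rhs = 1, matching y values: 1, 18 (2 points).
  x = 3: rhs = 1, matching y values: 1, 18 (2 points).
  x = 4: rhs = 0, matching y values: 0 (1 points).
  x = 5: rhs = 4, matching y values: 2, 17 (2 points).
  x = 6: rhs = 0, matching y values: 0 (1 points).
  x = 7: rhs = 13, matching y values: none (0 points).
  x = 8: rhs = 11, matching y values: 7, 12 (2 points).
  x = 9: rhs = 0, matching y values: 0 (1 points).
  x = 10: rhs = 5, matching y values: 9, 10 (2 points).
  x = 11: rhs = 13, matching y values: none (0 points).
  x = 12: rhs = 11, matching y values: 7, 12 (2 points).
  x = 13: rhs = 5, matching y values: 9, 10 (2 points).
  x = 14: rhs = 1, matching y values: 1, 18 (2 points).
  x = 15: rhs = 5, matching y values: 9, 10 (2 points).
  x = 16: rhs = 4, matching y values: 2, 17 (2 points).
  x = 17: rhs = 4, matching y values: 2, 17 (2 points).
  x = 18: rhs = 11, matching y values: 7, 12 (2 points).
Total affine count: 27.
Full point count |E(F_19)| = 27 + 1 = 28.
Hasse bound: |28 − (19+1)| = |8| = 8 ≤ 2√19 ≈ 8.7178 ✓.


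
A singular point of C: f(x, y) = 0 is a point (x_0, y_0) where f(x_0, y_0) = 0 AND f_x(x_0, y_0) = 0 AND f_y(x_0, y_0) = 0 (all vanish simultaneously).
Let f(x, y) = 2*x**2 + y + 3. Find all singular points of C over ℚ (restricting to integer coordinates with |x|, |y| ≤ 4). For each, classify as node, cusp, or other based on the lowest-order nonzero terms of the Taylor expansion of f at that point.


No singular points in the scanned grid; C is smooth there.

Compute partial derivatives:
  f_x = 4*x.
  f_y = 1.
f_y = 1 is a nonzero constant, so f_y never vanishes: no point (x, y) can satisfy f = f_x = f_y = 0. In particular no (x, y) ∈ {−4, ..., 4}² is singular; the curve is smooth.


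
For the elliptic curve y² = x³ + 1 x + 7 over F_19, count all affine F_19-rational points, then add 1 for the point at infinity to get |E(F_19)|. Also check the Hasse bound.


Affine points = {(0, 8), (0, 11), (1, 3), (1, 16), (2, 6), (2, 13), (5, 2), (5, 17), (6, 1), (6, 18), (9, 2), (9, 17), (11, 0), (17, 4), (17, 15), (18, 9), (18, 10)}; affine count = 17; |E(F_19)| = 18.

Discriminant check: Δ ∝ 4a³ + 27b² = 4·1³ + 27·7² = 4·1 + 27·49 ≡ 16 (mod 19). Nonzero ⇒ E is nonsingular.
For each x ∈ F_19, compute rhs = x³ + 1·x + 7 mod 19, then count y ∈ F_19 with y² ≡ rhs.
  x = 0: rhs = 7, matching y values: 8, 11 (2 points).
  x = 1: rhs = 9, matching y values: 3, 16 (2 points).
  x = 2: rhs = 17, matching y values: 6, 13 (2 points).
  x = 3: rhs = 18, matching y values: none (0 points).
  x = 4: rhs = 18, matching y values: none (0 points).
  x = 5: rhs = 4, matching y values: 2, 17 (2 points).
  x = 6: rhs = 1, matching y values: 1, 18 (2 points).
  x = 7: rhs = 15, matching y values: none (0 points).
  x = 8: rhs = 14, matching y values: none (0 points).
  x = 9: rhs = 4, matching y values: 2, 17 (2 points).
  x = 10: rhs = 10, matching y values: none (0 points).
  x = 11: rhs = 0, matching y values: 0 (1 points).
  x = 12: rhs = 18, matching y values: none (0 points).
  x = 13: rhs = 13, matching y values: none (0 points).
  x = 14: rhs = 10, matching y values: none (0 points).
  x = 15: rhs = 15, matching y values: none (0 points).
  x = 16: rhs = 15, matching y values: none (0 points).
  x = 17: rhs = 16, matching y values: 4, 15 (2 points).
  x = 18: rhs = 5, matching y values: 9, 10 (2 points).
Total affine count: 17.
Full point count |E(F_19)| = 17 + 1 = 18.
Hasse bound: |18 − (19+1)| = |-2| = 2 ≤ 2√19 ≈ 8.7178 ✓.


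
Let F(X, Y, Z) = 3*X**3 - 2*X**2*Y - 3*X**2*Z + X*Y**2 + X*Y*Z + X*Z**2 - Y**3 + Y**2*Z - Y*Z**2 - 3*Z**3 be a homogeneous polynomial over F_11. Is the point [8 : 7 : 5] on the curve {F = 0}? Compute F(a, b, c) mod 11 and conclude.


F(8,7,5) ≡ 3 (mod 11); P is NOT on the curve.

Evaluate F(8, 7, 5) term-by-term (mod 11).
  3*X**3 ↦ 3·512·1·1 = 1536
  -2*X**2*Y ↦ -2·64·7·1 = -896
  -3*X**2*Z ↦ -3·64·1·5 = -960
  X*Y**2 ↦ 1·8·49·1 = 392
  X*Y*Z ↦ 1·8·7·5 = 280
  X*Z**2 ↦ 1·8·1·25 = 200
  -Y**3 ↦ -1·1·343·1 = -343
  Y**2*Z ↦ 1·1·49·5 = 245
  -Y*Z**2 ↦ -1·1·7·25 = -175
  -3*Z**3 ↦ -3·1·1·125 = -375
Sum: F(8, 7, 5) = (1536) + (-896) + (-960) + (392) + (280) + (200) + (-343) + (245) + (-175) + (-375) = -96.
Reducing mod 11: -96 ≡ 3 (mod 11).
Since F(a, b, c) ≡ 3 ≠ 0 (mod 11), P does NOT lie on the curve.


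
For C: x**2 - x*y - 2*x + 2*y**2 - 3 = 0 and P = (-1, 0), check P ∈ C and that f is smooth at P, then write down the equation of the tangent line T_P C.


Tangent line at P: -4*x + y - 4 = 0.

Step 1: f(-1, 0) = 0, so P lies on C.
Step 2: partial derivatives
  f_x(x, y) = 2*x - y - 2, f_y(x, y) = -x + 4*y.
  f_x(P) = -4, f_y(P) = 1 (gradient nonzero, so P is smooth).
Step 3: tangent line at P: -4·(x − -1) + 1·(y − 0) = 0.
Expanding: -4*x + y - 4 = 0.


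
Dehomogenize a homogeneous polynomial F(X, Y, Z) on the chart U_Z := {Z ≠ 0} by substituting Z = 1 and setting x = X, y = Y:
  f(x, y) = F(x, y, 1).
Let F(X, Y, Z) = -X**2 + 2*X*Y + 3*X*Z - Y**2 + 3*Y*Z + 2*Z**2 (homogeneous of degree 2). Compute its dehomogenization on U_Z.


f(x, y) = -x**2 + 2*x*y + 3*x - y**2 + 3*y + 2

On U_Z we set Z = 1. Each monomial c·X^i·Y^j·Z^k in F becomes c·x^i·y^j·1^k = c·x^i·y^j.
Substituting Z = 1: F(X, Y, 1) = -x**2 + 2*x*y + 3*x - y**2 + 3*y + 2.
Note: deg(f) ≤ deg(F) = 2; strict inequality happens when F is divisible by Z (lost terms).


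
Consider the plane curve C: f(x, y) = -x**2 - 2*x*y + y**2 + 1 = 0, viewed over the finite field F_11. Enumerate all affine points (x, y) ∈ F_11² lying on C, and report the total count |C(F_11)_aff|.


Affine F_11-points: {(1, 0), (1, 2), (4, 1), (4, 7), (5, 1), (5, 9), (6, 2), (6, 10), (7, 4), (7, 10), (10, 0), (10, 9)}; count = 12.

For each of the 121 pairs (x, y) ∈ F_11², evaluate f(x, y) mod 11. Record the zeros.
  x = 0: [0↦1, 1↦2, 2↦5, 3↦10, 4↦6, 5↦4, 6↦4, 7↦6, 8↦10, 9↦5, 10↦2]  zeros at y ∈ ∅
  x = 1: [0↦0, 1↦10, 2↦0, 3↦3, 4↦8, 5↦4, 6↦2, 7↦2, 8↦4, 9↦8, 10↦3]  zeros at y ∈ {0, 2}
  x = 2: [0↦8, 1↦5, 2↦4, 3↦5, 4↦8, 5↦2, 6↦9, 7↦7, 8↦7, 9↦9, 10↦2]  zeros at y ∈ ∅
  x = 3: [0↦3, 1↦9, 2↦6, 3↦5, 4↦6, 5↦9, 6↦3, 7↦10, 8↦8, 9↦8, 10↦10]  zeros at y ∈ ∅
  x = 4: [0↦7, 1↦0, 2↦6, 3↦3, 4↦2, 5↦3, 6↦6, 7↦0, 8↦7, 9↦5, 10↦5]  zeros at y ∈ {1, 7}
  x = 5: [0↦9, 1↦0, 2↦4, 3↦10, 4↦7, 5↦6, 6↦7, 7↦10, 8↦4, 9↦0, 10↦9]  zeros at y ∈ {1, 9}
  x = 6: [0↦9, 1↦9, 2↦0, 3↦4, 4↦10, 5↦7, 6↦6, 7↦7, 8↦10, 9↦4, 10↦0]  zeros at y ∈ {2, 10}
  x = 7: [0↦7, 1↦5, 2↦5, 3↦7, 4↦0, 5↦6, 6↦3, 7↦2, 8↦3, 9↦6, 10↦0]  zeros at y ∈ {4, 10}
  x = 8: [0↦3, 1↦10, 2↦8, 3↦8, 4↦10, 5↦3, 6↦9, 7↦6, 8↦5, 9↦6, 10↦9]  zeros at y ∈ ∅
  x = 9: [0↦8, 1↦2, 2↦9, 3↦7, 4↦7, 5↦9, 6↦2, 7↦8, 8↦5, 9↦4, 10↦5]  zeros at y ∈ ∅
  x = 10: [0↦0, 1↦3, 2↦8, 3↦4, 4↦2, 5↦2, 6↦4, 7↦8, 8↦3, 9↦0, 10↦10]  zeros at y ∈ {0, 9}
Collecting zeros: affine points = {(1, 0), (1, 2), (4, 1), (4, 7), (5, 1), (5, 9), (6, 2), (6, 10), (7, 4), (7, 10), (10, 0), (10, 9)}.
Total count |C(F_11)_aff| = 12.


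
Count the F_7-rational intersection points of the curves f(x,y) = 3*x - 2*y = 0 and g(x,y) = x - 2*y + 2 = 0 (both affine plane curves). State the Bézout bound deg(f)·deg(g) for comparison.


Common zeros: {(1, 5)}; count = 1; Bézout bound = 1.

deg(f) = 1, deg(g) = 1, so Bézout bound = 1.
Scan x ∈ F_7. For each x, list the y ∈ F_7 with f(x, y) ≡ 0 and those with g(x, y) ≡ 0 (mod 7); the common zeros in that column are the intersection.
  x = 0: f ≡ 0 at y ∈ {0}; g ≡ 0 at y ∈ {1}; common: ∅.
  x = 1: f ≡ 0 at y ∈ {5}; g ≡ 0 at y ∈ {5}; common: {5}.
  x = 2: f ≡ 0 at y ∈ {3}; g ≡ 0 at y ∈ {2}; common: ∅.
  x = 3: f ≡ 0 at y ∈ {1}; g ≡ 0 at y ∈ {6}; common: ∅.
  x = 4: f ≡ 0 at y ∈ {6}; g ≡ 0 at y ∈ {3}; common: ∅.
  x = 5: f ≡ 0 at y ∈ {4}; g ≡ 0 at y ∈ {0}; common: ∅.
  x = 6: f ≡ 0 at y ∈ {2}; g ≡ 0 at y ∈ {4}; common: ∅.
Collecting: common zeros = {(1, 5)}, so the count is 1.
Comparison with the Bézout bound: 1 ≤ 1 = deg(f)·deg(g), as expected for curves with no common component (the bound is attained).


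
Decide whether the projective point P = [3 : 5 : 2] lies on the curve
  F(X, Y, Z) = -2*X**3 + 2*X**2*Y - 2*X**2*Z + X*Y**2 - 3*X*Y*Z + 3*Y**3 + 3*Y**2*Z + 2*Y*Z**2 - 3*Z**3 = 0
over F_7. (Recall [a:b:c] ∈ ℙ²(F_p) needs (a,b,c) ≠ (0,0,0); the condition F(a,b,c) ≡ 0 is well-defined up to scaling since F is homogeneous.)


F(3,5,2) ≡ 1 (mod 7); P is NOT on the curve.

Evaluate F(3, 5, 2) term-by-term (mod 7).
  -2*X**3 ↦ -2·27·1·1 = -54
  2*X**2*Y ↦ 2·9·5·1 = 90
  -2*X**2*Z ↦ -2·9·1·2 = -36
  X*Y**2 ↦ 1·3·25·1 = 75
  -3*X*Y*Z ↦ -3·3·5·2 = -90
  3*Y**3 ↦ 3·1·125·1 = 375
  3*Y**2*Z ↦ 3·1·25·2 = 150
  2*Y*Z**2 ↦ 2·1·5·4 = 40
  -3*Z**3 ↦ -3·1·1·8 = -24
Sum: F(3, 5, 2) = (-54) + (90) + (-36) + (75) + (-90) + (375) + (150) + (40) + (-24) = 526.
Reducing mod 7: 526 ≡ 1 (mod 7).
Since F(a, b, c) ≡ 1 ≠ 0 (mod 7), P does NOT lie on the curve.


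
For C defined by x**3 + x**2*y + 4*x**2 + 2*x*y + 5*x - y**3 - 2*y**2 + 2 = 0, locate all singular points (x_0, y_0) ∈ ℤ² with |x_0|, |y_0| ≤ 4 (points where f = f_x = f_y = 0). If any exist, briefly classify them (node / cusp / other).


Singular points: {(-1, -1)}; classification: cusp.

Compute partial derivatives:
  f_x = 3*x**2 + 2*x*y + 8*x + 2*y + 5.
  f_y = x**2 + 2*x - 3*y**2 - 4*y.
Scan x_0 ∈ {−4, ..., 4}. For each x_0, f_y(x_0, y) is a polynomial in y; find its integer roots y ∈ {−4, ..., 4}, then test f_x and f at those candidates.
  x = -4: f_y(-4, y) = -3*y**2 - 4*y + 8; no integer root y with |y| ≤ 4.
  x = -3: f_y(-3, y) = -3*y**2 - 4*y + 3; no integer root y with |y| ≤ 4.
  x = -2: f_y(-2, y) = -3*y**2 - 4*y; vanishes at y ∈ {0}. (-2, 0): f_x = 1 ≠ 0.
  x = -1: f_y(-1, y) = -3*y**2 - 4*y - 1; vanishes at y ∈ {-1}. (-1, -1): f_x = 0, f = 0 — SINGULAR.
  x = 0: f_y(0, y) = -3*y**2 - 4*y; vanishes at y ∈ {0}. (0, 0): f_x = 5 ≠ 0.
  x = 1: f_y(1, y) = -3*y**2 - 4*y + 3; no integer root y with |y| ≤ 4.
  x = 2: f_y(2, y) = -3*y**2 - 4*y + 8; no integer root y with |y| ≤ 4.
  x = 3: f_y(3, y) = -3*y**2 - 4*y + 15; vanishes at y ∈ {-3}. (3, -3): f_x = 32 ≠ 0.
  x = 4: f_y(4, y) = -3*y**2 - 4*y + 24; no integer root y with |y| ≤ 4.
Only singular point on the grid: (-1, -1).
Classify: substitute x = -1 + u, y = -1 + v and expand: f = u**3 + u**2*v - v**3 + v**2.
No constant or linear terms (consistent with a singular point). Quadratic part: v**2. Cubic part: u**3 + u**2*v - v**3.
The quadratic part v**2 is a perfect square, so there is a single (double) tangent line v = 0, i.e. y = -1. Restricting the cubic part to that line (v = 0) leaves u**3 ≠ 0, so f is not divisible by v and the branch is v² ≈ -u**3 to lowest order — this is a cusp.
Classification: cusp.


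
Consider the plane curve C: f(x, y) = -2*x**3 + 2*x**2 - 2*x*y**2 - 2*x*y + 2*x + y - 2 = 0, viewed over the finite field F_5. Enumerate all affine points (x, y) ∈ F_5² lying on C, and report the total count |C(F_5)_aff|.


Affine F_5-points: {(0, 2), (1, 0), (1, 2), (4, 0), (4, 1)}; count = 5.

For each of the 25 pairs (x, y) ∈ F_5², evaluate f(x, y) mod 5. Record the zeros.
  x = 0: [0↦3, 1↦4, 2↦0, 3↦1, 4↦2]  zeros at y ∈ {2}
  x = 1: [0↦0, 1↦2, 2↦0, 3↦4, 4↦4]  zeros at y ∈ {0, 2}
  x = 2: [0↦4, 1↦2, 2↦2, 3↦4, 4↦3]  zeros at y ∈ ∅
  x = 3: [0↦3, 1↦2, 2↦4, 3↦4, 4↦2]  zeros at y ∈ ∅
  x = 4: [0↦0, 1↦0, 2↦4, 3↦2, 4↦4]  zeros at y ∈ {0, 1}
Collecting zeros: affine points = {(0, 2), (1, 0), (1, 2), (4, 0), (4, 1)}.
Total count |C(F_5)_aff| = 5.


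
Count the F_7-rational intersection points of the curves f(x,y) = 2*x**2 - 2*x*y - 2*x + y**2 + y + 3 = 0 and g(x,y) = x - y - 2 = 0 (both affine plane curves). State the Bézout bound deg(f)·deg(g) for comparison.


Common zeros: {(2, 0), (6, 4)}; count = 2; Bézout bound = 2.

deg(f) = 2, deg(g) = 1, so Bézout bound = 2.
Scan x ∈ F_7. For each x, list the y ∈ F_7 with f(x, y) ≡ 0 and those with g(x, y) ≡ 0 (mod 7); the common zeros in that column are the intersection.
  x = 0: f ≡ 0 at y ∈ ∅; g ≡ 0 at y ∈ {5}; common: ∅.
  x = 1: f ≡ 0 at y ∈ ∅; g ≡ 0 at y ∈ {6}; common: ∅.
  x = 2: f ≡ 0 at y ∈ {0, 3}; g ≡ 0 at y ∈ {0}; common: {0}.
  x = 3: f ≡ 0 at y ∈ {6}; g ≡ 0 at y ∈ {1}; common: ∅.
  x = 4: f ≡ 0 at y ∈ {1, 6}; g ≡ 0 at y ∈ {2}; common: ∅.
  x = 5: f ≡ 0 at y ∈ {1}; g ≡ 0 at y ∈ {3}; common: ∅.
  x = 6: f ≡ 0 at y ∈ {0, 4}; g ≡ 0 at y ∈ {4}; common: {4}.
Collecting: common zeros = {(2, 0), (6, 4)}, so the count is 2.
Comparison with the Bézout bound: 2 ≤ 2 = deg(f)·deg(g), as expected for curves with no common component (the bound is attained).


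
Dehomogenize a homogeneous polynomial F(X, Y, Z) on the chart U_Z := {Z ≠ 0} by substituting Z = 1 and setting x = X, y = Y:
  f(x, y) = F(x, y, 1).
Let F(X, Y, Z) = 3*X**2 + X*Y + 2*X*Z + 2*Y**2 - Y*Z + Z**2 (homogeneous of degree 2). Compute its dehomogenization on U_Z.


f(x, y) = 3*x**2 + x*y + 2*x + 2*y**2 - y + 1

On U_Z we set Z = 1. Each monomial c·X^i·Y^j·Z^k in F becomes c·x^i·y^j·1^k = c·x^i·y^j.
Substituting Z = 1: F(X, Y, 1) = 3*x**2 + x*y + 2*x + 2*y**2 - y + 1.
Note: deg(f) ≤ deg(F) = 2; strict inequality happens when F is divisible by Z (lost terms).


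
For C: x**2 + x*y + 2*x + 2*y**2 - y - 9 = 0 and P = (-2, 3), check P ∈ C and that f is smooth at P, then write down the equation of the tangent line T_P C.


Tangent line at P: x + 9*y - 25 = 0.

Step 1: f(-2, 3) = 0, so P lies on C.
Step 2: partial derivatives
  f_x(x, y) = 2*x + y + 2, f_y(x, y) = x + 4*y - 1.
  f_x(P) = 1, f_y(P) = 9 (gradient nonzero, so P is smooth).
Step 3: tangent line at P: 1·(x − -2) + 9·(y − 3) = 0.
Expanding: x + 9*y - 25 = 0.


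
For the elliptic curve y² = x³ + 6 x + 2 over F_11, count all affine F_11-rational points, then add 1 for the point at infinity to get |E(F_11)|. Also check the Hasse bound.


Affine points = {(1, 3), (1, 8), (2, 0), (3, 5), (3, 6), (5, 5), (5, 6), (6, 1), (6, 10), (8, 1), (8, 10), (9, 2), (9, 9)}; affine count = 13; |E(F_11)| = 14.

Discriminant check: Δ ∝ 4a³ + 27b² = 4·6³ + 27·2² = 4·216 + 27·4 ≡ 4 (mod 11). Nonzero ⇒ E is nonsingular.
For each x ∈ F_11, compute rhs = x³ + 6·x + 2 mod 11, then count y ∈ F_11 with y² ≡ rhs.
  x = 0: rhs = 2, matching y values: none (0 points).
  x = 1: rhs = 9, matching y values: 3, 8 (2 points).
  x = 2: rhs = 0, matching y values: 0 (1 points).
  x = 3: rhs = 3, matching y values: 5, 6 (2 points).
  x = 4: rhs = 2, matching y values: none (0 points).
  x = 5: rhs = 3, matching y values: 5, 6 (2 points).
  x = 6: rhs = 1, matching y values: 1, 10 (2 points).
  x = 7: rhs = 2, matching y values: none (0 points).
  x = 8: rhs = 1, matching y values: 1, 10 (2 points).
  x = 9: rhs = 4, matching y values: 2, 9 (2 points).
  x = 10: rhs = 6, matching y values: none (0 points).
Total affine count: 13.
Full point count |E(F_11)| = 13 + 1 = 14.
Hasse bound: |14 − (11+1)| = |2| = 2 ≤ 2√11 ≈ 6.6332 ✓.


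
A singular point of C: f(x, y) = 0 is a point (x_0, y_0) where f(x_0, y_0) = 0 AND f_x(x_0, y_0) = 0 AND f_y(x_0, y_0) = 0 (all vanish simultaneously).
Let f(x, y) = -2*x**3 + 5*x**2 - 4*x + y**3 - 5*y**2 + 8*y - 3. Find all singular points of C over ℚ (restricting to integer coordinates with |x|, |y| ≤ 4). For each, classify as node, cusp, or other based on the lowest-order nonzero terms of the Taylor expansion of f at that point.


Singular points: {(1, 2)}; classification: node.

Compute partial derivatives:
  f_x = -6*x**2 + 10*x - 4.
  f_y = 3*y**2 - 10*y + 8.
Scan x_0 ∈ {−4, ..., 4}. For each x_0, f_y(x_0, y) is a polynomial in y; find its integer roots y ∈ {−4, ..., 4}, then test f_x and f at those candidates.
  x = -4: f_y(-4, y) = 3*y**2 - 10*y + 8; vanishes at y ∈ {2}. (-4, 2): f_x = -140 ≠ 0.
  x = -3: f_y(-3, y) = 3*y**2 - 10*y + 8; vanishes at y ∈ {2}. (-3, 2): f_x = -88 ≠ 0.
  x = -2: f_y(-2, y) = 3*y**2 - 10*y + 8; vanishes at y ∈ {2}. (-2, 2): f_x = -48 ≠ 0.
  x = -1: f_y(-1, y) = 3*y**2 - 10*y + 8; vanishes at y ∈ {2}. (-1, 2): f_x = -20 ≠ 0.
  x = 0: f_y(0, y) = 3*y**2 - 10*y + 8; vanishes at y ∈ {2}. (0, 2): f_x = -4 ≠ 0.
  x = 1: f_y(1, y) = 3*y**2 - 10*y + 8; vanishes at y ∈ {2}. (1, 2): f_x = 0, f = 0 — SINGULAR.
  x = 2: f_y(2, y) = 3*y**2 - 10*y + 8; vanishes at y ∈ {2}. (2, 2): f_x = -8 ≠ 0.
  x = 3: f_y(3, y) = 3*y**2 - 10*y + 8; vanishes at y ∈ {2}. (3, 2): f_x = -28 ≠ 0.
  x = 4: f_y(4, y) = 3*y**2 - 10*y + 8; vanishes at y ∈ {2}. (4, 2): f_x = -60 ≠ 0.
Only singular point on the grid: (1, 2).
Classify: substitute x = 1 + u, y = 2 + v and expand: f = -2*u**3 - u**2 + v**3 + v**2.
No constant or linear terms (consistent with a singular point). Quadratic part: -u**2 + v**2. Cubic part: -2*u**3 + v**3.
The quadratic part v**2 - u**2 = (v − u)(v + u) splits into two distinct linear factors, so there are two distinct tangent lines y − 2 = ±(x − 1) — this is a node (ordinary double point).
Classification: node.


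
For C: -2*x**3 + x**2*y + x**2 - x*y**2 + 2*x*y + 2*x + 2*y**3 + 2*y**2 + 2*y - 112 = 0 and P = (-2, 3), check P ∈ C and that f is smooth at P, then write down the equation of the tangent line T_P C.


Tangent line at P: -41*x + 80*y - 322 = 0.

Step 1: f(-2, 3) = 0, so P lies on C.
Step 2: partial derivatives
  f_x(x, y) = -6*x**2 + 2*x*y + 2*x - y**2 + 2*y + 2, f_y(x, y) = x**2 - 2*x*y + 2*x + 6*y**2 + 4*y + 2.
  f_x(P) = -41, f_y(P) = 80 (gradient nonzero, so P is smooth).
Step 3: tangent line at P: -41·(x − -2) + 80·(y − 3) = 0.
Expanding: -41*x + 80*y - 322 = 0.


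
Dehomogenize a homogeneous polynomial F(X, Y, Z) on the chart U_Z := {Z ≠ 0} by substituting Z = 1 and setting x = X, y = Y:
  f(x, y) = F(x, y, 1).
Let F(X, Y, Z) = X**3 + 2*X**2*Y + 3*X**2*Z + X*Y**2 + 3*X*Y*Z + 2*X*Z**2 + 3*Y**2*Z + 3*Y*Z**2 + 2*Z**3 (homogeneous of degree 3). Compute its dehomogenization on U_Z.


f(x, y) = x**3 + 2*x**2*y + 3*x**2 + x*y**2 + 3*x*y + 2*x + 3*y**2 + 3*y + 2

On U_Z we set Z = 1. Each monomial c·X^i·Y^j·Z^k in F becomes c·x^i·y^j·1^k = c·x^i·y^j.
Substituting Z = 1: F(X, Y, 1) = x**3 + 2*x**2*y + 3*x**2 + x*y**2 + 3*x*y + 2*x + 3*y**2 + 3*y + 2.
Note: deg(f) ≤ deg(F) = 3; strict inequality happens when F is divisible by Z (lost terms).


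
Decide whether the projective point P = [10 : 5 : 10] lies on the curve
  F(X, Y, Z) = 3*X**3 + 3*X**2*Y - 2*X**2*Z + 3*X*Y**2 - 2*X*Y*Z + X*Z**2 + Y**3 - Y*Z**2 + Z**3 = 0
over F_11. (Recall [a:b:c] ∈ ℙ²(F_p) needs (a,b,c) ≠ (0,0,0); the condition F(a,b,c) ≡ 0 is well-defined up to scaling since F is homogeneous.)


F(10,5,10) ≡ 3 (mod 11); P is NOT on the curve.

Evaluate F(10, 5, 10) term-by-term (mod 11).
  3*X**3 ↦ 3·1000·1·1 = 3000
  3*X**2*Y ↦ 3·100·5·1 = 1500
  -2*X**2*Z ↦ -2·100·1·10 = -2000
  3*X*Y**2 ↦ 3·10·25·1 = 750
  -2*X*Y*Z ↦ -2·10·5·10 = -1000
  X*Z**2 ↦ 1·10·1·100 = 1000
  Y**3 ↦ 1·1·125·1 = 125
  -Y*Z**2 ↦ -1·1·5·100 = -500
  Z**3 ↦ 1·1·1·1000 = 1000
Sum: F(10, 5, 10) = (3000) + (1500) + (-2000) + (750) + (-1000) + (1000) + (125) + (-500) + (1000) = 3875.
Reducing mod 11: 3875 ≡ 3 (mod 11).
Since F(a, b, c) ≡ 3 ≠ 0 (mod 11), P does NOT lie on the curve.


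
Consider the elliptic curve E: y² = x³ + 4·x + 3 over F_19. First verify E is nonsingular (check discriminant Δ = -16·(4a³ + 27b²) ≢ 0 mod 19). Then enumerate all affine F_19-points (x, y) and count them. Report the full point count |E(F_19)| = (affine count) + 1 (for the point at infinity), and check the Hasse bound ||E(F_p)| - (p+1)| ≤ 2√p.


Affine points = {(2, 0), (3, 2), (3, 17), (4, 8), (4, 11), (10, 6), (10, 13), (17, 5), (17, 14), (18, 6), (18, 13)}; affine count = 11; |E(F_19)| = 12.

Discriminant check: Δ ∝ 4a³ + 27b² = 4·4³ + 27·3² = 4·64 + 27·9 ≡ 5 (mod 19). Nonzero ⇒ E is nonsingular.
For each x ∈ F_19, compute rhs = x³ + 4·x + 3 mod 19, then count y ∈ F_19 with y² ≡ rhs.
  x = 0: rhs = 3, matching y values: none (0 points).
  x = 1: rhs = 8, matching y values: none (0 points).
  x = 2: rhs = 0, matching y values: 0 (1 points).
  x = 3: rhs = 4, matching y values: 2, 17 (2 points).
  x = 4: rhs = 7, matching y values: 8, 11 (2 points).
  x = 5: rhs = 15, matching y values: none (0 points).
  x = 6: rhs = 15, matching y values: none (0 points).
  x = 7: rhs = 13, matching y values: none (0 points).
  x = 8: rhs = 15, matching y values: none (0 points).
  x = 9: rhs = 8, matching y values: none (0 points).
  x = 10: rhs = 17, matching y values: 6, 13 (2 points).
  x = 11: rhs = 10, matching y values: none (0 points).
  x = 12: rhs = 12, matching y values: none (0 points).
  x = 13: rhs = 10, matching y values: none (0 points).
  x = 14: rhs = 10, matching y values: none (0 points).
  x = 15: rhs = 18, matching y values: none (0 points).
  x = 16: rhs = 2, matching y values: none (0 points).
  x = 17: rhs = 6, matching y values: 5, 14 (2 points).
  x = 18: rhs = 17, matching y values: 6, 13 (2 points).
Total affine count: 11.
Full point count |E(F_19)| = 11 + 1 = 12.
Hasse bound: |12 − (19+1)| = |-8| = 8 ≤ 2√19 ≈ 8.7178 ✓.


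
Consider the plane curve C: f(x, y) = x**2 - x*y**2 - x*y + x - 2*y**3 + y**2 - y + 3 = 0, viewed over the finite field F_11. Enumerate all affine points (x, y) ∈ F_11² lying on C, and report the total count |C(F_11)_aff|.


Affine F_11-points: {(0, 2), (1, 3), (5, 0), (5, 2), (5, 7), (6, 7), (6, 9), (9, 5), (10, 3)}; count = 9.

For each of the 121 pairs (x, y) ∈ F_11², evaluate f(x, y) mod 11. Record the zeros.
  x = 0: [0↦3, 1↦1, 2↦0, 3↦10, 4↦8, 5↦4, 6↦8, 7↦8, 8↦3, 9↦3, 10↦7]  zeros at y ∈ {2}
  x = 1: [0↦5, 1↦1, 2↦7, 3↦0, 4↦1, 5↦9, 6↦1, 7↦9, 8↦10, 9↦3, 10↦9]  zeros at y ∈ {3}
  x = 2: [0↦9, 1↦3, 2↦5, 3↦3, 4↦7, 5↦5, 6↦7, 7↦1, 8↦8, 9↦5, 10↦2]  zeros at y ∈ ∅
  x = 3: [0↦4, 1↦7, 2↦5, 3↦8, 4↦4, 5↦3, 6↦4, 7↦6, 8↦8, 9↦9, 10↦8]  zeros at y ∈ ∅
  x = 4: [0↦1, 1↦2, 2↦7, 3↦4, 4↦3, 5↦3, 6↦3, 7↦2, 8↦10, 9↦4, 10↦5]  zeros at y ∈ ∅
  x = 5: [0↦0, 1↦10, 2↦0, 3↦2, 4↦4, 5↦5, 6↦4, 7↦0, 8↦3, 9↦1, 10↦4]  zeros at y ∈ {0, 2, 7}
  x = 6: [0↦1, 1↦9, 2↦6, 3↦2, 4↦7, 5↦9, 6↦7, 7↦0, 8↦9, 9↦0, 10↦5]  zeros at y ∈ {7, 9}
  x = 7: [0↦4, 1↦10, 2↦3, 3↦4, 4↦1, 5↦4, 6↦1, 7↦2, 8↦6, 9↦1, 10↦8]  zeros at y ∈ ∅
  x = 8: [0↦9, 1↦2, 2↦2, 3↦8, 4↦8, 5↦1, 6↦8, 7↦6, 8↦5, 9↦4, 10↦2]  zeros at y ∈ ∅
  x = 9: [0↦5, 1↦7, 2↦3, 3↦3, 4↦6, 5↦0, 6↦6, 7↦1, 8↦6, 9↦9, 10↦9]  zeros at y ∈ {5}
  x = 10: [0↦3, 1↦3, 2↦6, 3↦0, 4↦6, 5↦1, 6↦6, 7↦9, 8↦9, 9↦5, 10↦7]  zeros at y ∈ {3}
Collecting zeros: affine points = {(0, 2), (1, 3), (5, 0), (5, 2), (5, 7), (6, 7), (6, 9), (9, 5), (10, 3)}.
Total count |C(F_11)_aff| = 9.


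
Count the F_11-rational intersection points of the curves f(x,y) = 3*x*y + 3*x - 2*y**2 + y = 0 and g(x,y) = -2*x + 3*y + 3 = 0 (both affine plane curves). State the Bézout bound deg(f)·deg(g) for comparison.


Common zeros: {(4, 9)}; count = 1; Bézout bound = 2.

deg(f) = 2, deg(g) = 1, so Bézout bound = 2.
Scan x ∈ F_11. For each x, list the y ∈ F_11 with f(x, y) ≡ 0 and those with g(x, y) ≡ 0 (mod 11); the common zeros in that column are the intersection.
  x = 0: f ≡ 0 at y ∈ {0, 6}; g ≡ 0 at y ∈ {10}; common: ∅.
  x = 1: f ≡ 0 at y ∈ ∅; g ≡ 0 at y ∈ {7}; common: ∅.
  x = 2: f ≡ 0 at y ∈ {1, 8}; g ≡ 0 at y ∈ {4}; common: ∅.
  x = 3: f ≡ 0 at y ∈ ∅; g ≡ 0 at y ∈ {1}; common: ∅.
  x = 4: f ≡ 0 at y ∈ {3, 9}; g ≡ 0 at y ∈ {9}; common: {9}.
  x = 5: f ≡ 0 at y ∈ ∅; g ≡ 0 at y ∈ {6}; common: ∅.
  x = 6: f ≡ 0 at y ∈ ∅; g ≡ 0 at y ∈ {3}; common: ∅.
  x = 7: f ≡ 0 at y ∈ {4, 7}; g ≡ 0 at y ∈ {0}; common: ∅.
  x = 8: f ≡ 0 at y ∈ {2, 5}; g ≡ 0 at y ∈ {8}; common: ∅.
  x = 9: f ≡ 0 at y ∈ ∅; g ≡ 0 at y ∈ {5}; common: ∅.
  x = 10: f ≡ 0 at y ∈ ∅; g ≡ 0 at y ∈ {2}; common: ∅.
Collecting: common zeros = {(4, 9)}, so the count is 1.
Comparison with the Bézout bound: 1 ≤ 2 = deg(f)·deg(g), as expected for curves with no common component (the affine F_11-count falls short of the bound because intersections may lie at infinity, over extension fields, or carry multiplicity).


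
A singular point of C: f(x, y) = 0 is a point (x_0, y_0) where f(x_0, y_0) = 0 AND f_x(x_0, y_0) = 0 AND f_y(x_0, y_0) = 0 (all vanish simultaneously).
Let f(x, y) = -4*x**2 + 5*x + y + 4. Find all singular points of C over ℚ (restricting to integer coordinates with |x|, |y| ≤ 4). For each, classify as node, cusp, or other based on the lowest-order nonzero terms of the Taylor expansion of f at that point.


No singular points in the scanned grid; C is smooth there.

Compute partial derivatives:
  f_x = 5 - 8*x.
  f_y = 1.
f_y = 1 is a nonzero constant, so f_y never vanishes: no point (x, y) can satisfy f = f_x = f_y = 0. In particular no (x, y) ∈ {−4, ..., 4}² is singular; the curve is smooth.


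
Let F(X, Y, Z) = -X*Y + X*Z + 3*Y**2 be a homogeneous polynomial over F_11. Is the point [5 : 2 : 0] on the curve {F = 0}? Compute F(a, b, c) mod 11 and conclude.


F(5,2,0) ≡ 2 (mod 11); P is NOT on the curve.

Evaluate F(5, 2, 0) term-by-term (mod 11).
  -X*Y ↦ -1·5·2·1 = -10
  X*Z ↦ 1·5·1·0 = 0
  3*Y**2 ↦ 3·1·4·1 = 12
Sum: F(5, 2, 0) = (-10) + (0) + (12) = 2.
Reducing mod 11: 2 ≡ 2 (mod 11).
Since F(a, b, c) ≡ 2 ≠ 0 (mod 11), P does NOT lie on the curve.


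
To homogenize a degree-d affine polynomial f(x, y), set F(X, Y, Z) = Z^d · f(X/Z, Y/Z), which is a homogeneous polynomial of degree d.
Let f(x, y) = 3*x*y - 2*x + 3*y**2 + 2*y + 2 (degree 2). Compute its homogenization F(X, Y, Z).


F(X, Y, Z) = 3*X*Y - 2*X*Z + 3*Y**2 + 2*Y*Z + 2*Z**2

deg(f) = 2.
Substitute x = X/Z, y = Y/Z into f, then multiply by Z^2.
  monomial 3·x^1·y^1 ↦ 3·X^1·Y^1·Z^0.
  monomial -2·x^1·y^0 ↦ -2·X^1·Y^0·Z^1.
  monomial 3·x^0·y^2 ↦ 3·X^0·Y^2·Z^0.
  monomial 2·x^0·y^1 ↦ 2·X^0·Y^1·Z^1.
  monomial 2·x^0·y^0 ↦ 2·X^0·Y^0·Z^2.
Collecting: F(X, Y, Z) = 3*X*Y - 2*X*Z + 3*Y**2 + 2*Y*Z + 2*Z**2.


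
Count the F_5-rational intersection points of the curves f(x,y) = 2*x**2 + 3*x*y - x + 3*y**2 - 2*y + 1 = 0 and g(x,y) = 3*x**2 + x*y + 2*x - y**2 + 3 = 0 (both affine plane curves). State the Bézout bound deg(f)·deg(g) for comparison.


Common zeros: ∅; count = 0; Bézout bound = 4.

deg(f) = 2, deg(g) = 2, so Bézout bound = 4.
Scan x ∈ F_5. For each x, list the y ∈ F_5 with f(x, y) ≡ 0 and those with g(x, y) ≡ 0 (mod 5); the common zeros in that column are the intersection.
  x = 0: f ≡ 0 at y ∈ ∅; g ≡ 0 at y ∈ ∅; common: ∅.
  x = 1: f ≡ 0 at y ∈ ∅; g ≡ 0 at y ∈ ∅; common: ∅.
  x = 2: f ≡ 0 at y ∈ ∅; g ≡ 0 at y ∈ {1}; common: ∅.
  x = 3: f ≡ 0 at y ∈ ∅; g ≡ 0 at y ∈ ∅; common: ∅.
  x = 4: f ≡ 0 at y ∈ ∅; g ≡ 0 at y ∈ ∅; common: ∅.
Collecting: common zeros = ∅, so the count is 0.
Comparison with the Bézout bound: 0 ≤ 4 = deg(f)·deg(g), as expected for curves with no common component (the affine F_5-count falls short of the bound because intersections may lie at infinity, over extension fields, or carry multiplicity).
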